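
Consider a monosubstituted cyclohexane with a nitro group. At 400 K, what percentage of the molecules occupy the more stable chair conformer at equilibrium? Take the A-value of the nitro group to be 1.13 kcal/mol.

One chair has the nitro group axial (E = 1.13 kcal/mol) and the other has it equatorial (E = 0).
ΔG = 1.13 kcal/mol between the two chairs.
K = exp(ΔG/RT) with R = 1.987×10⁻³ kcal mol⁻¹ K⁻¹ and T = 400 K gives K ≈ 4.14.
Fraction in the lower-energy chair = K/(K+1) = 80.6%.

80.6%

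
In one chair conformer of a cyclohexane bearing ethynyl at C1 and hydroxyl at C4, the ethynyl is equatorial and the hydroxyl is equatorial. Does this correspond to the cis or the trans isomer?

trans

C1 and C4 have opposite parity, so their axial bonds point in opposite directions.
With opposite-parity carbons, two substituents on the same face are one axial and one equatorial; opposite faces give both axial or both equatorial.
Here the groups are equatorial/equatorial → opposite face → trans.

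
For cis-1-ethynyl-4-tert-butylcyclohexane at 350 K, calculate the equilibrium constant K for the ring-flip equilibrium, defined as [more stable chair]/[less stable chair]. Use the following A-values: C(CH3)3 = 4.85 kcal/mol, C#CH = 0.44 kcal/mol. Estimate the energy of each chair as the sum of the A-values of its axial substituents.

K ≈ 567

C1 and C4 have opposite parity, so for the cis isomer the two substituents are one axial and one equatorial in each chair.
Chair I (tert-butyl axial, ethynyl equatorial): E = 4.85 kcal/mol; chair II (tert-butyl equatorial, ethynyl axial): E = 0.44 kcal/mol.
ΔG = 4.41 kcal/mol between the two chairs.
K = exp(ΔG/RT) with R = 1.987×10⁻³ kcal mol⁻¹ K⁻¹ and T = 350 K gives K ≈ 567.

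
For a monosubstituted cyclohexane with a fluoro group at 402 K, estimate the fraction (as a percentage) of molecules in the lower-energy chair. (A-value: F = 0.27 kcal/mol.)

58.4%

One chair has the fluoro group axial (E = 0.27 kcal/mol) and the other has it equatorial (E = 0).
ΔG = 0.27 kcal/mol between the two chairs.
K = exp(ΔG/RT) with R = 1.987×10⁻³ kcal mol⁻¹ K⁻¹ and T = 402 K gives K ≈ 1.4.
Fraction in the lower-energy chair = K/(K+1) = 58.4%.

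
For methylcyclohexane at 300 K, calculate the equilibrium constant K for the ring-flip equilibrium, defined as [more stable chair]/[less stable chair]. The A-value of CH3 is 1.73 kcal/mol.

One chair has the methyl group axial (E = 1.73 kcal/mol) and the other has it equatorial (E = 0).
ΔG = 1.73 kcal/mol between the two chairs.
K = exp(ΔG/RT) with R = 1.987×10⁻³ kcal mol⁻¹ K⁻¹ and T = 300 K gives K ≈ 18.2.

K ≈ 18.2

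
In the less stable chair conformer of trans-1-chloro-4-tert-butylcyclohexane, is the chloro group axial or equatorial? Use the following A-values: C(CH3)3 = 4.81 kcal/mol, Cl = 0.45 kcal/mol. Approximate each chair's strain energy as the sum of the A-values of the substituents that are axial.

C1 and C4 have opposite parity, so for the trans isomer the two substituents are e,e in one chair and a,a in the other.
Chair I (tert-butyl axial, chloro axial): E = 5.26 kcal/mol.
Chair II (tert-butyl equatorial, chloro equatorial): E = 0.00 kcal/mol.
Chair I is the less stable (higher-energy) conformer, and in that chair the chloro group is axial.

axial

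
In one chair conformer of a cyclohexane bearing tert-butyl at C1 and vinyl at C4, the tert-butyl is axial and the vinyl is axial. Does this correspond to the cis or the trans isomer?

C1 and C4 have opposite parity, so their axial bonds point in opposite directions.
With opposite-parity carbons, two substituents on the same face are one axial and one equatorial; opposite faces give both axial or both equatorial.
Here the groups are axial/axial → opposite face → trans.

trans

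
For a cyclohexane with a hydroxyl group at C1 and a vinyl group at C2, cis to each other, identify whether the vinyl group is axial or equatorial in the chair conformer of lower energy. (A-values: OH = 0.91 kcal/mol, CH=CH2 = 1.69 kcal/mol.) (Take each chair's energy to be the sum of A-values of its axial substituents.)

C1 and C2 have opposite parity, so for the cis isomer the two substituents are one axial and one equatorial in each chair.
Chair I (hydroxyl axial, vinyl equatorial): E = 0.91 kcal/mol.
Chair II (hydroxyl equatorial, vinyl axial): E = 1.69 kcal/mol.
Chair I is the more stable (lower-energy) conformer, and in that chair the vinyl group is equatorial.

equatorial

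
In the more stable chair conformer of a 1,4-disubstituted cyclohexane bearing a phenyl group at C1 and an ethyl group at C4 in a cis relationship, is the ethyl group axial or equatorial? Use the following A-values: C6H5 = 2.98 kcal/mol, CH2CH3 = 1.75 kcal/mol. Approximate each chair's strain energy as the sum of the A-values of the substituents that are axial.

C1 and C4 have opposite parity, so for the cis isomer the two substituents are one axial and one equatorial in each chair.
Chair I (phenyl axial, ethyl equatorial): E = 2.98 kcal/mol.
Chair II (phenyl equatorial, ethyl axial): E = 1.75 kcal/mol.
Chair II is the more stable (lower-energy) conformer, and in that chair the ethyl group is axial.

axial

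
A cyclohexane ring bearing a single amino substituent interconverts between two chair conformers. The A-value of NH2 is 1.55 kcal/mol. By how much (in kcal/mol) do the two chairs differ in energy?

1.55 kcal/mol

A monosubstituted cyclohexane has one chair with the amino group axial (E = A = 1.55 kcal/mol) and one with it equatorial (E = 0).
ΔE = 1.55 − 0 = 1.55 kcal/mol.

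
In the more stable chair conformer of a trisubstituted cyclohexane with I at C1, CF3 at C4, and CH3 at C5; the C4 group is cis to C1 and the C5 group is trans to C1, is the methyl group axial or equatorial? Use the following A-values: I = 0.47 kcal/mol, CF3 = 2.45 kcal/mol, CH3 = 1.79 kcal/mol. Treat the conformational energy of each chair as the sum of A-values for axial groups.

equatorial

Chair I (iodo axial, trifluoromethyl equatorial, methyl equatorial): E = 0.47 kcal/mol.
Chair II (iodo equatorial, trifluoromethyl axial, methyl axial): E = 4.24 kcal/mol.
Chair I is the more stable (lower-energy) conformer, and in that chair the methyl group is equatorial.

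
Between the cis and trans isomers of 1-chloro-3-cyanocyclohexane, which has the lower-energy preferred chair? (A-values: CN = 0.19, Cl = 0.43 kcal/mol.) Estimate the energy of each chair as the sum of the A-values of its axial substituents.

At 1,3 positions (parity same): cis → (e,e or a,a); trans → (a,e or e,a).
Best chair for cis: E = 0.00 kcal/mol; best chair for trans: E = 0.19 kcal/mol.
The cis isomer is lower by 0.19 kcal/mol.

cis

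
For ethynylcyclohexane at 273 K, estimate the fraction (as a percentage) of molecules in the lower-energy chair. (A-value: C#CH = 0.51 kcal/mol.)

One chair has the ethynyl group axial (E = 0.51 kcal/mol) and the other has it equatorial (E = 0).
ΔG = 0.51 kcal/mol between the two chairs.
K = exp(ΔG/RT) with R = 1.987×10⁻³ kcal mol⁻¹ K⁻¹ and T = 273 K gives K ≈ 2.56.
Fraction in the lower-energy chair = K/(K+1) = 71.9%.

71.9%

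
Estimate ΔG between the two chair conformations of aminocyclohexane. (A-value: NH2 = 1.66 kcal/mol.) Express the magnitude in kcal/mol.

A monosubstituted cyclohexane has one chair with the amino group axial (E = A = 1.66 kcal/mol) and one with it equatorial (E = 0).
ΔE = 1.66 − 0 = 1.66 kcal/mol.

1.66 kcal/mol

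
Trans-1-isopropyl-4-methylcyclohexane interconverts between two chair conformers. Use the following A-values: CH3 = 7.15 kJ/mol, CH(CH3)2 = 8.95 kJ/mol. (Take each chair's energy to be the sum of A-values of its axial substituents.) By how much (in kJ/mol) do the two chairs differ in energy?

16.10 kJ/mol

C1 and C4 have opposite parity, so for the trans isomer the two substituents are e,e in one chair and a,a in the other.
Chair I (methyl axial, isopropyl axial): E = 16.10 kJ/mol.
Chair II (methyl equatorial, isopropyl equatorial): E = 0.00 kJ/mol.
ΔE = 16.10 − 0.00 = 16.10 kJ/mol; chair II is more stable.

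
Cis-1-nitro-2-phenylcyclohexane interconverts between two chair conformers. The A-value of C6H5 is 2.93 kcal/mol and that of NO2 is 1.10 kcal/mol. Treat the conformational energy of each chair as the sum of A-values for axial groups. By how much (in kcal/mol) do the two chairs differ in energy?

1.83 kcal/mol

C1 and C2 have opposite parity, so for the cis isomer the two substituents are one axial and one equatorial in each chair.
Chair I (phenyl axial, nitro equatorial): E = 2.93 kcal/mol.
Chair II (phenyl equatorial, nitro axial): E = 1.10 kcal/mol.
ΔE = 2.93 − 1.10 = 1.83 kcal/mol; chair II is more stable.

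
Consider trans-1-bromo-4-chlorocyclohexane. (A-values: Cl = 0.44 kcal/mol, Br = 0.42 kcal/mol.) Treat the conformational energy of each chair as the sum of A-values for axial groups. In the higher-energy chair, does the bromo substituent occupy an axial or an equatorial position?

C1 and C4 have opposite parity, so for the trans isomer the two substituents are e,e in one chair and a,a in the other.
Chair I (chloro axial, bromo axial): E = 0.86 kcal/mol.
Chair II (chloro equatorial, bromo equatorial): E = 0.00 kcal/mol.
Chair I is the less stable (higher-energy) conformer, and in that chair the bromo group is axial.

axial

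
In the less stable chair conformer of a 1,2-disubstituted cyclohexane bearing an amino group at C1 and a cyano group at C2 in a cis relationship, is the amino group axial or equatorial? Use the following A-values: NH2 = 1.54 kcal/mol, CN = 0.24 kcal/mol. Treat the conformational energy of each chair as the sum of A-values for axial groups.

axial

C1 and C2 have opposite parity, so for the cis isomer the two substituents are one axial and one equatorial in each chair.
Chair I (amino axial, cyano equatorial): E = 1.54 kcal/mol.
Chair II (amino equatorial, cyano axial): E = 0.24 kcal/mol.
Chair I is the less stable (higher-energy) conformer, and in that chair the amino group is axial.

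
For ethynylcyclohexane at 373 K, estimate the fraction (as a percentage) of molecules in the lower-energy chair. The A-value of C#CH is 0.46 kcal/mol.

65.0%

One chair has the ethynyl group axial (E = 0.46 kcal/mol) and the other has it equatorial (E = 0).
ΔG = 0.46 kcal/mol between the two chairs.
K = exp(ΔG/RT) with R = 1.987×10⁻³ kcal mol⁻¹ K⁻¹ and T = 373 K gives K ≈ 1.86.
Fraction in the lower-energy chair = K/(K+1) = 65.0%.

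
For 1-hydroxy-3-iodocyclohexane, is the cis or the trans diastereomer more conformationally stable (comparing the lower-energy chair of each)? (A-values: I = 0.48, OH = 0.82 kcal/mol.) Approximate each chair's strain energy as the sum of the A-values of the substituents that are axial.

cis

At 1,3 positions (parity same): cis → (e,e or a,a); trans → (a,e or e,a).
Best chair for cis: E = 0.00 kcal/mol; best chair for trans: E = 0.48 kcal/mol.
The cis isomer is lower by 0.48 kcal/mol.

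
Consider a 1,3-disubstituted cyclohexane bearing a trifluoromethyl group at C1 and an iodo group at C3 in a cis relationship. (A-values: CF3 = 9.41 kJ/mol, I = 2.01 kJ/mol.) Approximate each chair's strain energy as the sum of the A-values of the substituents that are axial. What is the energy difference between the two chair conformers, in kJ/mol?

11.42 kJ/mol

C1 and C3 have the same parity, so for the cis isomer the two substituents are e,e in one chair and a,a in the other.
Chair I (trifluoromethyl axial, iodo axial): E = 11.42 kJ/mol.
Chair II (trifluoromethyl equatorial, iodo equatorial): E = 0.00 kJ/mol.
ΔE = 11.42 − 0.00 = 11.42 kJ/mol; chair II is more stable.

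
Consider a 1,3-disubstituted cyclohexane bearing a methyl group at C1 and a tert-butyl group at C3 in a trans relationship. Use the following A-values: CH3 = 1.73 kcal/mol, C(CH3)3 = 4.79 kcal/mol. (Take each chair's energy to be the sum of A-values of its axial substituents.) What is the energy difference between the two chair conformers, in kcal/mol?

3.06 kcal/mol

C1 and C3 have the same parity, so for the trans isomer the two substituents are one axial and one equatorial in each chair.
Chair I (methyl axial, tert-butyl equatorial): E = 1.73 kcal/mol.
Chair II (methyl equatorial, tert-butyl axial): E = 4.79 kcal/mol.
ΔE = 4.79 − 1.73 = 3.06 kcal/mol; chair I is more stable.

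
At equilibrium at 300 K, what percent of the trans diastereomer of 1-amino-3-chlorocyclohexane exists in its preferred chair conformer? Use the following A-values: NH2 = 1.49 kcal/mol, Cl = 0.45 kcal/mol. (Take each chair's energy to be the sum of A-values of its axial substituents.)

C1 and C3 have the same parity, so for the trans isomer the two substituents are one axial and one equatorial in each chair.
Chair I (amino axial, chloro equatorial): E = 1.49 kcal/mol; chair II (amino equatorial, chloro axial): E = 0.45 kcal/mol.
ΔG = 1.04 kcal/mol between the two chairs.
K = exp(ΔG/RT) with R = 1.987×10⁻³ kcal mol⁻¹ K⁻¹ and T = 300 K gives K ≈ 5.72.
Fraction in the lower-energy chair = K/(K+1) = 85.1%.

85.1%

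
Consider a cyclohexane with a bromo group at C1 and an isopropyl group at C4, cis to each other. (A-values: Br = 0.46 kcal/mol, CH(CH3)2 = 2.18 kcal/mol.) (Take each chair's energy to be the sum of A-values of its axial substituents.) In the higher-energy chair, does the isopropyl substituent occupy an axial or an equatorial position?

C1 and C4 have opposite parity, so for the cis isomer the two substituents are one axial and one equatorial in each chair.
Chair I (bromo axial, isopropyl equatorial): E = 0.46 kcal/mol.
Chair II (bromo equatorial, isopropyl axial): E = 2.18 kcal/mol.
Chair II is the less stable (higher-energy) conformer, and in that chair the isopropyl group is axial.

axial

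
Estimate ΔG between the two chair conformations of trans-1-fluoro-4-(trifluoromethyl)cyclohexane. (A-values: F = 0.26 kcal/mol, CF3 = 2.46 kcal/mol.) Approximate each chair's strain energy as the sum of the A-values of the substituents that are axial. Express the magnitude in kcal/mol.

2.72 kcal/mol

C1 and C4 have opposite parity, so for the trans isomer the two substituents are e,e in one chair and a,a in the other.
Chair I (fluoro axial, trifluoromethyl axial): E = 2.72 kcal/mol.
Chair II (fluoro equatorial, trifluoromethyl equatorial): E = 0.00 kcal/mol.
ΔE = 2.72 − 0.00 = 2.72 kcal/mol; chair II is more stable.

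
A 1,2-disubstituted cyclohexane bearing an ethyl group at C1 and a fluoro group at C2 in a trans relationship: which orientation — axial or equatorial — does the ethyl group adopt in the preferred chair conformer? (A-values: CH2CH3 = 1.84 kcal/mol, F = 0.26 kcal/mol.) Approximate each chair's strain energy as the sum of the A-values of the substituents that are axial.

equatorial

C1 and C2 have opposite parity, so for the trans isomer the two substituents are e,e in one chair and a,a in the other.
Chair I (ethyl axial, fluoro axial): E = 2.10 kcal/mol.
Chair II (ethyl equatorial, fluoro equatorial): E = 0.00 kcal/mol.
Chair II is the more stable (lower-energy) conformer, and in that chair the ethyl group is equatorial.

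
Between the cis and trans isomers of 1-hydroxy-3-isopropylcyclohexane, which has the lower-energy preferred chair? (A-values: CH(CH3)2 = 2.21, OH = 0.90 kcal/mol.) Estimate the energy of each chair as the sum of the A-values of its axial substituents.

At 1,3 positions (parity same): cis → (e,e or a,a); trans → (a,e or e,a).
Best chair for cis: E = 0.00 kcal/mol; best chair for trans: E = 0.90 kcal/mol.
The cis isomer is lower by 0.90 kcal/mol.

cis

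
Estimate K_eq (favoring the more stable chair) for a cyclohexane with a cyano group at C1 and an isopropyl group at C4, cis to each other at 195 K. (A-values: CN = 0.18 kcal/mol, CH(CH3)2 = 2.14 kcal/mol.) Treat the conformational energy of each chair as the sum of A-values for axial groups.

K ≈ 157

C1 and C4 have opposite parity, so for the cis isomer the two substituents are one axial and one equatorial in each chair.
Chair I (cyano axial, isopropyl equatorial): E = 0.18 kcal/mol; chair II (cyano equatorial, isopropyl axial): E = 2.14 kcal/mol.
ΔG = 1.96 kcal/mol between the two chairs.
K = exp(ΔG/RT) with R = 1.987×10⁻³ kcal mol⁻¹ K⁻¹ and T = 195 K gives K ≈ 157.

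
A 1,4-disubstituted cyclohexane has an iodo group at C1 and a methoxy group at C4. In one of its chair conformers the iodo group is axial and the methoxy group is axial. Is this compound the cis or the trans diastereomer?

trans

C1 and C4 have opposite parity, so their axial bonds point in opposite directions.
With opposite-parity carbons, two substituents on the same face are one axial and one equatorial; opposite faces give both axial or both equatorial.
Here the groups are axial/axial → opposite face → trans.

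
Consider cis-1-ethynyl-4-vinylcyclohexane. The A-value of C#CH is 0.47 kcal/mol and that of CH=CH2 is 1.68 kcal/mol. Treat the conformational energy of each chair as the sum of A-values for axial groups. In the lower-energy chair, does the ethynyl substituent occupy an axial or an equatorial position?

axial

C1 and C4 have opposite parity, so for the cis isomer the two substituents are one axial and one equatorial in each chair.
Chair I (ethynyl axial, vinyl equatorial): E = 0.47 kcal/mol.
Chair II (ethynyl equatorial, vinyl axial): E = 1.68 kcal/mol.
Chair I is the more stable (lower-energy) conformer, and in that chair the ethynyl group is axial.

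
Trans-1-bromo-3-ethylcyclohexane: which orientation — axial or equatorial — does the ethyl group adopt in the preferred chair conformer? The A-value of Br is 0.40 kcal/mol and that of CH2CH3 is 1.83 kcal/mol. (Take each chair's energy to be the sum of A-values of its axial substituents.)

equatorial

C1 and C3 have the same parity, so for the trans isomer the two substituents are one axial and one equatorial in each chair.
Chair I (bromo axial, ethyl equatorial): E = 0.40 kcal/mol.
Chair II (bromo equatorial, ethyl axial): E = 1.83 kcal/mol.
Chair I is the more stable (lower-energy) conformer, and in that chair the ethyl group is equatorial.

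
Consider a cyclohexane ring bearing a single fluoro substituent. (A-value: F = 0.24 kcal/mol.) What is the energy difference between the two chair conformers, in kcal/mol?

0.24 kcal/mol

A monosubstituted cyclohexane has one chair with the fluoro group axial (E = A = 0.24 kcal/mol) and one with it equatorial (E = 0).
ΔE = 0.24 − 0 = 0.24 kcal/mol.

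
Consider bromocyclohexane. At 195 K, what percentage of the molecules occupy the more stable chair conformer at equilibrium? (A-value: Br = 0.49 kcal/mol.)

78.0%

One chair has the bromo group axial (E = 0.49 kcal/mol) and the other has it equatorial (E = 0).
ΔG = 0.49 kcal/mol between the two chairs.
K = exp(ΔG/RT) with R = 1.987×10⁻³ kcal mol⁻¹ K⁻¹ and T = 195 K gives K ≈ 3.54.
Fraction in the lower-energy chair = K/(K+1) = 78.0%.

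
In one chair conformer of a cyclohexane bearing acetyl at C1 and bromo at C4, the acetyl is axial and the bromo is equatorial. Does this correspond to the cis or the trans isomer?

C1 and C4 have opposite parity, so their axial bonds point in opposite directions.
With opposite-parity carbons, two substituents on the same face are one axial and one equatorial; opposite faces give both axial or both equatorial.
Here the groups are axial/equatorial → same face → cis.

cis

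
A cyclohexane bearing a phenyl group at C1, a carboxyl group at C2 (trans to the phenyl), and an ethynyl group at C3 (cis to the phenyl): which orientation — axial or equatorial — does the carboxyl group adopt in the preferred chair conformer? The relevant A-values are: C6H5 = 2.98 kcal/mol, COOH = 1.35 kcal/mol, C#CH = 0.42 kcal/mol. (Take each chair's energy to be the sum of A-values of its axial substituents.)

equatorial

Chair I (phenyl axial, carboxyl axial, ethynyl axial): E = 4.75 kcal/mol.
Chair II (phenyl equatorial, carboxyl equatorial, ethynyl equatorial): E = 0.00 kcal/mol.
Chair II is the more stable (lower-energy) conformer, and in that chair the carboxyl group is equatorial.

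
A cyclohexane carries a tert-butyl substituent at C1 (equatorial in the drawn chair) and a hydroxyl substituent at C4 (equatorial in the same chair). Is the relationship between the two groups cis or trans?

C1 and C4 have opposite parity, so their axial bonds point in opposite directions.
With opposite-parity carbons, two substituents on the same face are one axial and one equatorial; opposite faces give both axial or both equatorial.
Here the groups are equatorial/equatorial → opposite face → trans.

trans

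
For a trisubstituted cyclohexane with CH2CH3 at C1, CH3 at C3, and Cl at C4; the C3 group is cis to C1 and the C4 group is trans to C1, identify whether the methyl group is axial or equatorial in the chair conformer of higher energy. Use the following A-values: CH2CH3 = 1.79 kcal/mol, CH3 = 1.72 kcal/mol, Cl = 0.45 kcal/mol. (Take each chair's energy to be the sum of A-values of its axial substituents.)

Chair I (ethyl axial, methyl axial, chloro axial): E = 3.96 kcal/mol.
Chair II (ethyl equatorial, methyl equatorial, chloro equatorial): E = 0.00 kcal/mol.
Chair I is the less stable (higher-energy) conformer, and in that chair the methyl group is axial.

axial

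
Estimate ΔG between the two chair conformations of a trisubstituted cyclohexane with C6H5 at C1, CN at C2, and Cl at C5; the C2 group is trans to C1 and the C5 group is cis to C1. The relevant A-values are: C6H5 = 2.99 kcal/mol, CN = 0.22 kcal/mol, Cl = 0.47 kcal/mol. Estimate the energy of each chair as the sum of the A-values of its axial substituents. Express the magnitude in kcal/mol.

Chair I (phenyl axial, cyano axial, chloro axial): E = 3.68 kcal/mol.
Chair II (phenyl equatorial, cyano equatorial, chloro equatorial): E = 0.00 kcal/mol.
ΔE = 3.68 − 0.00 = 3.68 kcal/mol; chair II is more stable.

3.68 kcal/mol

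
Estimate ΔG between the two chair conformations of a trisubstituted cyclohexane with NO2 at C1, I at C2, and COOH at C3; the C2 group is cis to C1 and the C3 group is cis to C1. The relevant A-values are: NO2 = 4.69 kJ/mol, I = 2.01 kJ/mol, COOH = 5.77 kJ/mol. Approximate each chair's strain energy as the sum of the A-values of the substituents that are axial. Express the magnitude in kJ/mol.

8.45 kJ/mol

Chair I (nitro axial, iodo equatorial, carboxyl axial): E = 10.46 kJ/mol.
Chair II (nitro equatorial, iodo axial, carboxyl equatorial): E = 2.01 kJ/mol.
ΔE = 10.46 − 2.01 = 8.45 kJ/mol; chair II is more stable.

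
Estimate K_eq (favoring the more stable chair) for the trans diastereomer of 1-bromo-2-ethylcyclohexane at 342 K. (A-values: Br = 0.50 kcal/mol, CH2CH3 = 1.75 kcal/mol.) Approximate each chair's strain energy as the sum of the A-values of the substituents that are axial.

K ≈ 27.4

C1 and C2 have opposite parity, so for the trans isomer the two substituents are e,e in one chair and a,a in the other.
Chair I (bromo axial, ethyl axial): E = 2.25 kcal/mol; chair II (bromo equatorial, ethyl equatorial): E = 0.00 kcal/mol.
ΔG = 2.25 kcal/mol between the two chairs.
K = exp(ΔG/RT) with R = 1.987×10⁻³ kcal mol⁻¹ K⁻¹ and T = 342 K gives K ≈ 27.4.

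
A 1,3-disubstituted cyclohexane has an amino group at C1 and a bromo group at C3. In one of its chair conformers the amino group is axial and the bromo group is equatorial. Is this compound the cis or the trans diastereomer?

trans

C1 and C3 have the same parity, so their axial bonds point in the same direction.
With same-parity carbons, two substituents on the same face are both axial or both equatorial; opposite faces give one of each.
Here the groups are axial/equatorial → opposite face → trans.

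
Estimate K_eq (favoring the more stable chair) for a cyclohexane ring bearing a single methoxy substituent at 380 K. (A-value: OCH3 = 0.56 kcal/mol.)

K ≈ 2.10

One chair has the methoxy group axial (E = 0.56 kcal/mol) and the other has it equatorial (E = 0).
ΔG = 0.56 kcal/mol between the two chairs.
K = exp(ΔG/RT) with R = 1.987×10⁻³ kcal mol⁻¹ K⁻¹ and T = 380 K gives K ≈ 2.1.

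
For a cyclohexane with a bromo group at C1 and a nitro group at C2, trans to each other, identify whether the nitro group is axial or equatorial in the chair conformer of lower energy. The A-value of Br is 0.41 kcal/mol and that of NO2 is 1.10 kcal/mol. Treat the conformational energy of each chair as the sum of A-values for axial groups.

C1 and C2 have opposite parity, so for the trans isomer the two substituents are e,e in one chair and a,a in the other.
Chair I (bromo axial, nitro axial): E = 1.51 kcal/mol.
Chair II (bromo equatorial, nitro equatorial): E = 0.00 kcal/mol.
Chair II is the more stable (lower-energy) conformer, and in that chair the nitro group is equatorial.

equatorial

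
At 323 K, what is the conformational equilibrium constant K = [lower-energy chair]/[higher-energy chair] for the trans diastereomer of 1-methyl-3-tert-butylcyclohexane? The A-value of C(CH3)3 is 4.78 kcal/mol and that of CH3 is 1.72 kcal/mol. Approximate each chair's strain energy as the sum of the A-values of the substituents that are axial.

C1 and C3 have the same parity, so for the trans isomer the two substituents are one axial and one equatorial in each chair.
Chair I (tert-butyl axial, methyl equatorial): E = 4.78 kcal/mol; chair II (tert-butyl equatorial, methyl axial): E = 1.72 kcal/mol.
ΔG = 3.06 kcal/mol between the two chairs.
K = exp(ΔG/RT) with R = 1.987×10⁻³ kcal mol⁻¹ K⁻¹ and T = 323 K gives K ≈ 118.

K ≈ 118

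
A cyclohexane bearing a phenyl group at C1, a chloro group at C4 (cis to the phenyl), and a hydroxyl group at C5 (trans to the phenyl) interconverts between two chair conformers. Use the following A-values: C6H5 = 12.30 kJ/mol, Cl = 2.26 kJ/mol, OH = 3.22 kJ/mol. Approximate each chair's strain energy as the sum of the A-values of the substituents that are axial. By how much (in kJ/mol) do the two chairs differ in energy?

6.82 kJ/mol

Chair I (phenyl axial, chloro equatorial, hydroxyl equatorial): E = 12.30 kJ/mol.
Chair II (phenyl equatorial, chloro axial, hydroxyl axial): E = 5.48 kJ/mol.
ΔE = 12.30 − 5.48 = 6.82 kJ/mol; chair II is more stable.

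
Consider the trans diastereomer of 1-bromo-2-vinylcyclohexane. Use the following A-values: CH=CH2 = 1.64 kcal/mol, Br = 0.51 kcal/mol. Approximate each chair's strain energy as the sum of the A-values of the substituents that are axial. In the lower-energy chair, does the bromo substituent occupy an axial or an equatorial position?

C1 and C2 have opposite parity, so for the trans isomer the two substituents are e,e in one chair and a,a in the other.
Chair I (vinyl axial, bromo axial): E = 2.15 kcal/mol.
Chair II (vinyl equatorial, bromo equatorial): E = 0.00 kcal/mol.
Chair II is the more stable (lower-energy) conformer, and in that chair the bromo group is equatorial.

equatorial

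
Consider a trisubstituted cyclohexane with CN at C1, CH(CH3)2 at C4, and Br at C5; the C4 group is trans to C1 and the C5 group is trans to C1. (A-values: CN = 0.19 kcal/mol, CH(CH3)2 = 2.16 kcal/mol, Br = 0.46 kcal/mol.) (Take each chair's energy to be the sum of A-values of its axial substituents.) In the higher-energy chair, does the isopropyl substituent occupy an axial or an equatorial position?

axial

Chair I (cyano axial, isopropyl axial, bromo equatorial): E = 2.35 kcal/mol.
Chair II (cyano equatorial, isopropyl equatorial, bromo axial): E = 0.46 kcal/mol.
Chair I is the less stable (higher-energy) conformer, and in that chair the isopropyl group is axial.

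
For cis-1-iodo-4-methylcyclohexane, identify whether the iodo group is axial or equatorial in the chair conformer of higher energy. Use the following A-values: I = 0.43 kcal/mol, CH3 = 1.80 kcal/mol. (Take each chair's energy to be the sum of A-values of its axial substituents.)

equatorial

C1 and C4 have opposite parity, so for the cis isomer the two substituents are one axial and one equatorial in each chair.
Chair I (iodo axial, methyl equatorial): E = 0.43 kcal/mol.
Chair II (iodo equatorial, methyl axial): E = 1.80 kcal/mol.
Chair II is the less stable (higher-energy) conformer, and in that chair the iodo group is equatorial.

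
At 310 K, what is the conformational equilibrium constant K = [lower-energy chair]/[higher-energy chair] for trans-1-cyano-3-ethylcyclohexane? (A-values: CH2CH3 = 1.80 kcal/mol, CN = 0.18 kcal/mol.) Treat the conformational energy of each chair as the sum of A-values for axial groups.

K ≈ 13.9

C1 and C3 have the same parity, so for the trans isomer the two substituents are one axial and one equatorial in each chair.
Chair I (ethyl axial, cyano equatorial): E = 1.80 kcal/mol; chair II (ethyl equatorial, cyano axial): E = 0.18 kcal/mol.
ΔG = 1.62 kcal/mol between the two chairs.
K = exp(ΔG/RT) with R = 1.987×10⁻³ kcal mol⁻¹ K⁻¹ and T = 310 K gives K ≈ 13.9.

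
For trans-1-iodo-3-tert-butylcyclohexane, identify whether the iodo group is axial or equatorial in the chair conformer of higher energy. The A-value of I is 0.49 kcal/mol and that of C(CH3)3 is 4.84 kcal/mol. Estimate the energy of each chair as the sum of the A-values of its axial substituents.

equatorial

C1 and C3 have the same parity, so for the trans isomer the two substituents are one axial and one equatorial in each chair.
Chair I (iodo axial, tert-butyl equatorial): E = 0.49 kcal/mol.
Chair II (iodo equatorial, tert-butyl axial): E = 4.84 kcal/mol.
Chair II is the less stable (higher-energy) conformer, and in that chair the iodo group is equatorial.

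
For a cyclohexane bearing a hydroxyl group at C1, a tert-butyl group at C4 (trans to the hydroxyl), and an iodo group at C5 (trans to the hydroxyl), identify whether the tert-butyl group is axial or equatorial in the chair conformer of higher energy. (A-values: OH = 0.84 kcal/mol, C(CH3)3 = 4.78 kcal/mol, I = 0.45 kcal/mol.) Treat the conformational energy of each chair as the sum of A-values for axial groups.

axial

Chair I (hydroxyl axial, tert-butyl axial, iodo equatorial): E = 5.62 kcal/mol.
Chair II (hydroxyl equatorial, tert-butyl equatorial, iodo axial): E = 0.45 kcal/mol.
Chair I is the less stable (higher-energy) conformer, and in that chair the tert-butyl group is axial.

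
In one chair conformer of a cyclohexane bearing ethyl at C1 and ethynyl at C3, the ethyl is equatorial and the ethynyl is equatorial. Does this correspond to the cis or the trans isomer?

cis

C1 and C3 have the same parity, so their axial bonds point in the same direction.
With same-parity carbons, two substituents on the same face are both axial or both equatorial; opposite faces give one of each.
Here the groups are equatorial/equatorial → same face → cis.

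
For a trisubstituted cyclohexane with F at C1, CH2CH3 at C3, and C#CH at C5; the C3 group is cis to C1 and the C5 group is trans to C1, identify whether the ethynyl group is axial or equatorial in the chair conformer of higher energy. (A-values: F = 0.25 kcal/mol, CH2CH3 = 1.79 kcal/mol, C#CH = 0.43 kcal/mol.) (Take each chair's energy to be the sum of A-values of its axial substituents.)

Chair I (fluoro axial, ethyl axial, ethynyl equatorial): E = 2.04 kcal/mol.
Chair II (fluoro equatorial, ethyl equatorial, ethynyl axial): E = 0.43 kcal/mol.
Chair I is the less stable (higher-energy) conformer, and in that chair the ethynyl group is equatorial.

equatorial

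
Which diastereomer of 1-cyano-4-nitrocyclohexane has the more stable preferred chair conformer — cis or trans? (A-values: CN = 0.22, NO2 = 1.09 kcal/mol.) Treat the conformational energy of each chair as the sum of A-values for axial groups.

At 1,4 positions (parity opposite): cis → (a,e or e,a); trans → (e,e or a,a).
Best chair for cis: E = 0.22 kcal/mol; best chair for trans: E = 0.00 kcal/mol.
The trans isomer is lower by 0.22 kcal/mol.

trans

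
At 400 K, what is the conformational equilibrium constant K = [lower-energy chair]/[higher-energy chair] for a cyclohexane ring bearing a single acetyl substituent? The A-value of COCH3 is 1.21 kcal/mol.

One chair has the acetyl group axial (E = 1.21 kcal/mol) and the other has it equatorial (E = 0).
ΔG = 1.21 kcal/mol between the two chairs.
K = exp(ΔG/RT) with R = 1.987×10⁻³ kcal mol⁻¹ K⁻¹ and T = 400 K gives K ≈ 4.58.

K ≈ 4.58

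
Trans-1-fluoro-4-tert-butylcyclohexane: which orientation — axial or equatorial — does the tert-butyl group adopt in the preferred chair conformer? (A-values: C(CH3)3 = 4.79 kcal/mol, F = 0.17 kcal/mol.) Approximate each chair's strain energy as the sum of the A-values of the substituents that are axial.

equatorial

C1 and C4 have opposite parity, so for the trans isomer the two substituents are e,e in one chair and a,a in the other.
Chair I (tert-butyl axial, fluoro axial): E = 4.96 kcal/mol.
Chair II (tert-butyl equatorial, fluoro equatorial): E = 0.00 kcal/mol.
Chair II is the more stable (lower-energy) conformer, and in that chair the tert-butyl group is equatorial.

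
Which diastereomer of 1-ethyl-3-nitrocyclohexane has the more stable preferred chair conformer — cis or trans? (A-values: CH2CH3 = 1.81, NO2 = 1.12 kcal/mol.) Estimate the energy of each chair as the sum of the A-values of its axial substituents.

cis

At 1,3 positions (parity same): cis → (e,e or a,a); trans → (a,e or e,a).
Best chair for cis: E = 0.00 kcal/mol; best chair for trans: E = 1.12 kcal/mol.
The cis isomer is lower by 1.12 kcal/mol.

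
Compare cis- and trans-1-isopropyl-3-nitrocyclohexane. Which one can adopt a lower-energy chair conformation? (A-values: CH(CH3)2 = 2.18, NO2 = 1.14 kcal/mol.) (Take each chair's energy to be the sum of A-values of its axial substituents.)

cis

At 1,3 positions (parity same): cis → (e,e or a,a); trans → (a,e or e,a).
Best chair for cis: E = 0.00 kcal/mol; best chair for trans: E = 1.14 kcal/mol.
The cis isomer is lower by 1.14 kcal/mol.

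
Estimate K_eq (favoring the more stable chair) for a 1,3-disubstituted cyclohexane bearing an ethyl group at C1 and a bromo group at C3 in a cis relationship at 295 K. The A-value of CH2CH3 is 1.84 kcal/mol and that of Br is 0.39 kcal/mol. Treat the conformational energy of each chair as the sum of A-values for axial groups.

K ≈ 44.9

C1 and C3 have the same parity, so for the cis isomer the two substituents are e,e in one chair and a,a in the other.
Chair I (ethyl axial, bromo axial): E = 2.23 kcal/mol; chair II (ethyl equatorial, bromo equatorial): E = 0.00 kcal/mol.
ΔG = 2.23 kcal/mol between the two chairs.
K = exp(ΔG/RT) with R = 1.987×10⁻³ kcal mol⁻¹ K⁻¹ and T = 295 K gives K ≈ 44.9.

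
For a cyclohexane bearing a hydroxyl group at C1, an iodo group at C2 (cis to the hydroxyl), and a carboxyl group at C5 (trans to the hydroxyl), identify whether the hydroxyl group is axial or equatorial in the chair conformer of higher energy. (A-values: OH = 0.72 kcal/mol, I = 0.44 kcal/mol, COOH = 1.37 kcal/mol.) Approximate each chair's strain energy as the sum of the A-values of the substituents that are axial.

Chair I (hydroxyl axial, iodo equatorial, carboxyl equatorial): E = 0.72 kcal/mol.
Chair II (hydroxyl equatorial, iodo axial, carboxyl axial): E = 1.81 kcal/mol.
Chair II is the less stable (higher-energy) conformer, and in that chair the hydroxyl group is equatorial.

equatorial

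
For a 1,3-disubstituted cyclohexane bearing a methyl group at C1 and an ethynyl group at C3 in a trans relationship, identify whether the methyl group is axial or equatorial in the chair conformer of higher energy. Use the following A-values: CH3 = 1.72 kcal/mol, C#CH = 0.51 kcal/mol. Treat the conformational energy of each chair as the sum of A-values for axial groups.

axial

C1 and C3 have the same parity, so for the trans isomer the two substituents are one axial and one equatorial in each chair.
Chair I (methyl axial, ethynyl equatorial): E = 1.72 kcal/mol.
Chair II (methyl equatorial, ethynyl axial): E = 0.51 kcal/mol.
Chair I is the less stable (higher-energy) conformer, and in that chair the methyl group is axial.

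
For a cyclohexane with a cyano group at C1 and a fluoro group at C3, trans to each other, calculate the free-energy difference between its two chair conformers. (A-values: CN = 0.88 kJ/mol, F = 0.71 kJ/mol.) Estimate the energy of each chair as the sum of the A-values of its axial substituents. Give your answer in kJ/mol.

0.17 kJ/mol

C1 and C3 have the same parity, so for the trans isomer the two substituents are one axial and one equatorial in each chair.
Chair I (cyano axial, fluoro equatorial): E = 0.88 kJ/mol.
Chair II (cyano equatorial, fluoro axial): E = 0.71 kJ/mol.
ΔE = 0.88 − 0.71 = 0.17 kJ/mol; chair II is more stable.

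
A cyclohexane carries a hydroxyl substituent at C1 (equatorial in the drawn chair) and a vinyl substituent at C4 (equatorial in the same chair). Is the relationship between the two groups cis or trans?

C1 and C4 have opposite parity, so their axial bonds point in opposite directions.
With opposite-parity carbons, two substituents on the same face are one axial and one equatorial; opposite faces give both axial or both equatorial.
Here the groups are equatorial/equatorial → opposite face → trans.

trans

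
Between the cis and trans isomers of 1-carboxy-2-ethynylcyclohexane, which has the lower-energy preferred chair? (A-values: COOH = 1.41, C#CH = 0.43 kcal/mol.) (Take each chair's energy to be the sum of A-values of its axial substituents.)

trans

At 1,2 positions (parity opposite): cis → (a,e or e,a); trans → (e,e or a,a).
Best chair for cis: E = 0.43 kcal/mol; best chair for trans: E = 0.00 kcal/mol.
The trans isomer is lower by 0.43 kcal/mol.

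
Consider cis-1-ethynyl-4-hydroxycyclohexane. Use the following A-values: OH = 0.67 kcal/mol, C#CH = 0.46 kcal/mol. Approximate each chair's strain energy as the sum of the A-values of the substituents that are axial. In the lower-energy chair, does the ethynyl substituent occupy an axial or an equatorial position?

axial

C1 and C4 have opposite parity, so for the cis isomer the two substituents are one axial and one equatorial in each chair.
Chair I (hydroxyl axial, ethynyl equatorial): E = 0.67 kcal/mol.
Chair II (hydroxyl equatorial, ethynyl axial): E = 0.46 kcal/mol.
Chair II is the more stable (lower-energy) conformer, and in that chair the ethynyl group is axial.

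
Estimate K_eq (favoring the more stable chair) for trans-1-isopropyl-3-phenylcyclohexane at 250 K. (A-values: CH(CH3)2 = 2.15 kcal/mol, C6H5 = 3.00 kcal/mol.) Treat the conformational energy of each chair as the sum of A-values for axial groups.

K ≈ 5.54

C1 and C3 have the same parity, so for the trans isomer the two substituents are one axial and one equatorial in each chair.
Chair I (isopropyl axial, phenyl equatorial): E = 2.15 kcal/mol; chair II (isopropyl equatorial, phenyl axial): E = 3.00 kcal/mol.
ΔG = 0.85 kcal/mol between the two chairs.
K = exp(ΔG/RT) with R = 1.987×10⁻³ kcal mol⁻¹ K⁻¹ and T = 250 K gives K ≈ 5.54.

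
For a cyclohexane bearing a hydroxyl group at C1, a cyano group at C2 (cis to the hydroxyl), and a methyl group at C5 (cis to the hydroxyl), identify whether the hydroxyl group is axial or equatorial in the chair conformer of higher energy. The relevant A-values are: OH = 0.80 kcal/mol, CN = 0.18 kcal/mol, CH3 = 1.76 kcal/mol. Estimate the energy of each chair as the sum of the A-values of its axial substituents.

axial

Chair I (hydroxyl axial, cyano equatorial, methyl axial): E = 2.56 kcal/mol.
Chair II (hydroxyl equatorial, cyano axial, methyl equatorial): E = 0.18 kcal/mol.
Chair I is the less stable (higher-energy) conformer, and in that chair the hydroxyl group is axial.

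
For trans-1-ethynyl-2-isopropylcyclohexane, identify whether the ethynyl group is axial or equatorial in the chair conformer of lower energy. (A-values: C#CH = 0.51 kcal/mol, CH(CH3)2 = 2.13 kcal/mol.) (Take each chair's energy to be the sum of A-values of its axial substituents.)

equatorial

C1 and C2 have opposite parity, so for the trans isomer the two substituents are e,e in one chair and a,a in the other.
Chair I (ethynyl axial, isopropyl axial): E = 2.64 kcal/mol.
Chair II (ethynyl equatorial, isopropyl equatorial): E = 0.00 kcal/mol.
Chair II is the more stable (lower-energy) conformer, and in that chair the ethynyl group is equatorial.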